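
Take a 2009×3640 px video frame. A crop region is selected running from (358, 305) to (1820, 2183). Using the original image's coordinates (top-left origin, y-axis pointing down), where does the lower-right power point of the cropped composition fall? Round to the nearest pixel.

Crop width = 1820 − 358 = 1462 px; one third is 487.33 px.
Crop height = 2183 − 305 = 1878 px; one third is 626.00 px.
The lower-right point is two-thirds across and two-thirds down within the crop:
x = 358 + 2 × 487.33 ≈ 1333; y = 305 + 2 × 626.00 ≈ 1557.

(1333, 1557)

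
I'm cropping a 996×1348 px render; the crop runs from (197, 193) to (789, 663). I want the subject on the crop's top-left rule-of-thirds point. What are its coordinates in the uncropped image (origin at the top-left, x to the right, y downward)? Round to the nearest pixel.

(394, 350)

Crop width = 789 − 197 = 592 px; one third is 197.33 px.
Crop height = 663 − 193 = 470 px; one third is 156.67 px.
The top-left point is one-third across and one-third down within the crop:
x = 197 + 1 × 197.33 ≈ 394; y = 193 + 1 × 156.67 ≈ 350.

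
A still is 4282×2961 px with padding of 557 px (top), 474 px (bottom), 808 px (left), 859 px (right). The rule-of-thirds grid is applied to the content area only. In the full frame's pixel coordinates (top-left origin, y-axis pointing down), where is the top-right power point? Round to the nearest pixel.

Content width = 4282 − 808 − 859 = 2615 px; content height = 2961 − 557 − 474 = 1930 px.
Top-right is two-thirds across and one-third down within the content area.
x = 808 + 2 × 2615/3 = 808 + 1743.33 ≈ 2551
y = 557 + 1 × 1930/3 = 557 + 643.33 ≈ 1200

x = 2551 px, y = 1200 px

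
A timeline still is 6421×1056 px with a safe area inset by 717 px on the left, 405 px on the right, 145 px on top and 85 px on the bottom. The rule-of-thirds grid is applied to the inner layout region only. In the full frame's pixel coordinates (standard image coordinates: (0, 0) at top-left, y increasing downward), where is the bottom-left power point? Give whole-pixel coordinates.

Content width = 6421 − 717 − 405 = 5299 px; content height = 1056 − 145 − 85 = 826 px.
Bottom-left is one-third across and two-thirds down within the inner layout region.
x = 717 + 1 × 5299/3 = 717 + 1766.33 ≈ 2483
y = 145 + 2 × 826/3 = 145 + 550.67 ≈ 696

x = 2483 px, y = 696 px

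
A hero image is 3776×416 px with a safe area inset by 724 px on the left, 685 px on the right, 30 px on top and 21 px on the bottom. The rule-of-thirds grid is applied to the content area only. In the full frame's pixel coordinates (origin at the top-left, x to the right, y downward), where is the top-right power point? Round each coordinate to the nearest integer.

x = 2302 px, y = 152 px

Content width = 3776 − 724 − 685 = 2367 px; content height = 416 − 30 − 21 = 365 px.
Top-right is two-thirds across and one-third down within the content area.
x = 724 + 2 × 2367/3 = 724 + 1578.00 ≈ 2302
y = 30 + 1 × 365/3 = 30 + 121.67 ≈ 152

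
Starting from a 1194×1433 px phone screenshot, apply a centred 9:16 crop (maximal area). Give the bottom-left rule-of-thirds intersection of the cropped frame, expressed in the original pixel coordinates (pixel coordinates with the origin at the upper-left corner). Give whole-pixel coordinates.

(463, 955)

1194/1433 > 9/16, so the 9:16 crop keeps the full height 1433 and trims width to 1433 × 9/16 = 806.06 px.
Left offset = (1194 − 806.06)/2 = 193.97 px; top offset = 0.
Bottom-left is one-third across and two-thirds down within the crop:
x = 193.97 + 1 × 806.06/3 ≈ 463; y = 0.00 + 2 × 1433.00/3 ≈ 955.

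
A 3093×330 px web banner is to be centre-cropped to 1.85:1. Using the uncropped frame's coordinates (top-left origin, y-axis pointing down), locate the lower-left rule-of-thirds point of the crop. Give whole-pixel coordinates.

3093/330 > 1.85/1, so the 1.85:1 crop keeps the full height 330 and trims width to 330 × 1.85/1 = 610.50 px.
Left offset = (3093 − 610.50)/2 = 1241.25 px; top offset = 0.
Lower-left is one-third across and two-thirds down within the crop:
x = 1241.25 + 1 × 610.50/3 ≈ 1445; y = 0.00 + 2 × 330.00/3 ≈ 220.

(1445, 220)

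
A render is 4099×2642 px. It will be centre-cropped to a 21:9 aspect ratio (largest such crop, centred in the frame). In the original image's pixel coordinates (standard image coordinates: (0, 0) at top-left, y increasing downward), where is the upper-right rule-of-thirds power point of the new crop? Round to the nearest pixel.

(2733, 1028)

4099/2642 < 21/9, so the 21:9 crop keeps the full width 4099 and trims height to 4099 × 9/21 = 1756.71 px.
Top offset = (2642 − 1756.71)/2 = 442.64 px; left offset = 0.
Upper-right is two-thirds across and one-third down within the crop:
x = 0.00 + 2 × 4099.00/3 ≈ 2733; y = 442.64 + 1 × 1756.71/3 ≈ 1028.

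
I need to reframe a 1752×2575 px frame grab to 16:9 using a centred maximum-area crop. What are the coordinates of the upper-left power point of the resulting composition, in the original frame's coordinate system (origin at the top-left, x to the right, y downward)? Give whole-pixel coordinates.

x = 584 px, y = 1123 px

1752/2575 < 16/9, so the 16:9 crop keeps the full width 1752 and trims height to 1752 × 9/16 = 985.50 px.
Top offset = (2575 − 985.50)/2 = 794.75 px; left offset = 0.
Upper-left is one-third across and one-third down within the crop:
x = 0.00 + 1 × 1752.00/3 ≈ 584; y = 794.75 + 1 × 985.50/3 ≈ 1123.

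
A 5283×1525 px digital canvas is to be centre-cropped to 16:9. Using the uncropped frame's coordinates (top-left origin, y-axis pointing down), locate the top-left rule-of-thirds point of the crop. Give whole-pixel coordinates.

5283/1525 > 16/9, so the 16:9 crop keeps the full height 1525 and trims width to 1525 × 16/9 = 2711.11 px.
Left offset = (5283 − 2711.11)/2 = 1285.94 px; top offset = 0.
Top-left is one-third across and one-third down within the crop:
x = 1285.94 + 1 × 2711.11/3 ≈ 2190; y = 0.00 + 1 × 1525.00/3 ≈ 508.

x = 2190 px, y = 508 px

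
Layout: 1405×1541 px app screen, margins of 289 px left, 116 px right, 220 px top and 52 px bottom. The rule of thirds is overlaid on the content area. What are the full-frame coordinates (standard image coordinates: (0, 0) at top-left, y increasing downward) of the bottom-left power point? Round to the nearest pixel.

Content width = 1405 − 289 − 116 = 1000 px; content height = 1541 − 220 − 52 = 1269 px.
Bottom-left is one-third across and two-thirds down within the content area.
x = 289 + 1 × 1000/3 = 289 + 333.33 ≈ 622
y = 220 + 2 × 1269/3 = 220 + 846.00 ≈ 1066

(622, 1066)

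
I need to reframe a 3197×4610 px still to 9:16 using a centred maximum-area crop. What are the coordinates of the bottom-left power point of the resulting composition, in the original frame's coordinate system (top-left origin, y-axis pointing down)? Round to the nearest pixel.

(1166, 3073)

3197/4610 > 9/16, so the 9:16 crop keeps the full height 4610 and trims width to 4610 × 9/16 = 2593.12 px.
Left offset = (3197 − 2593.12)/2 = 301.94 px; top offset = 0.
Bottom-left is one-third across and two-thirds down within the crop:
x = 301.94 + 1 × 2593.12/3 ≈ 1166; y = 0.00 + 2 × 4610.00/3 ≈ 3073.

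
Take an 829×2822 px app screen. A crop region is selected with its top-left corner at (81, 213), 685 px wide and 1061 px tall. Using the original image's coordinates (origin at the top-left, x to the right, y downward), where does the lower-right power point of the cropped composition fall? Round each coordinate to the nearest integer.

One third of the crop width 685 is 228.33 px.
One third of the crop height 1061 is 353.67 px.
The lower-right point is two-thirds across and two-thirds down within the crop:
x = 81 + 2 × 228.33 ≈ 538; y = 213 + 2 × 353.67 ≈ 920.

(538, 920)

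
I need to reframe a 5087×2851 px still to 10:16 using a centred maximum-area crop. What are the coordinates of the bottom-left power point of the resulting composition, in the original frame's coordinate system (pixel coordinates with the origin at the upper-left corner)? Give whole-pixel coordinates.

5087/2851 > 10/16, so the 10:16 crop keeps the full height 2851 and trims width to 2851 × 10/16 = 1781.88 px.
Left offset = (5087 − 1781.88)/2 = 1652.56 px; top offset = 0.
Bottom-left is one-third across and two-thirds down within the crop:
x = 1652.56 + 1 × 1781.88/3 ≈ 2247; y = 0.00 + 2 × 2851.00/3 ≈ 1901.

(2247, 1901)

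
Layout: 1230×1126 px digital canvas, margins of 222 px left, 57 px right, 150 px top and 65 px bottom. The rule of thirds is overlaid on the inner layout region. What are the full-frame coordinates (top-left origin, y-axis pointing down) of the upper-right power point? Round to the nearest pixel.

Content width = 1230 − 222 − 57 = 951 px; content height = 1126 − 150 − 65 = 911 px.
Upper-right is two-thirds across and one-third down within the inner layout region.
x = 222 + 2 × 951/3 = 222 + 634.00 ≈ 856
y = 150 + 1 × 911/3 = 150 + 303.67 ≈ 454

x = 856 px, y = 454 px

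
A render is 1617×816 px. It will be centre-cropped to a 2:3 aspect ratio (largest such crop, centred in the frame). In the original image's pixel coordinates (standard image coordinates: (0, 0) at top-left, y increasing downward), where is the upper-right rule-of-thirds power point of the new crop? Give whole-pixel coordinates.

1617/816 > 2/3, so the 2:3 crop keeps the full height 816 and trims width to 816 × 2/3 = 544.00 px.
Left offset = (1617 − 544.00)/2 = 536.50 px; top offset = 0.
Upper-right is two-thirds across and one-third down within the crop:
x = 536.50 + 2 × 544.00/3 ≈ 899; y = 0.00 + 1 × 816.00/3 ≈ 272.

x = 899 px, y = 272 px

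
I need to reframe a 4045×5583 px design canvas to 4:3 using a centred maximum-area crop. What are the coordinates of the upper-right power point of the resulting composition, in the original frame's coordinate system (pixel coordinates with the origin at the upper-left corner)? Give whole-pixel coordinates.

4045/5583 < 4/3, so the 4:3 crop keeps the full width 4045 and trims height to 4045 × 3/4 = 3033.75 px.
Top offset = (5583 − 3033.75)/2 = 1274.62 px; left offset = 0.
Upper-right is two-thirds across and one-third down within the crop:
x = 0.00 + 2 × 4045.00/3 ≈ 2697; y = 1274.62 + 1 × 3033.75/3 ≈ 2286.

x = 2697 px, y = 2286 px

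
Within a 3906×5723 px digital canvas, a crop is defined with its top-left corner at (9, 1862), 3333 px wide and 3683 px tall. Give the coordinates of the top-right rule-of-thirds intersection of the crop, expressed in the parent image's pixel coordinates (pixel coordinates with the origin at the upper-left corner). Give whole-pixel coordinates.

One third of the crop width 3333 is 1111.00 px.
One third of the crop height 3683 is 1227.67 px.
The top-right point is two-thirds across and one-third down within the crop:
x = 9 + 2 × 1111.00 ≈ 2231; y = 1862 + 1 × 1227.67 ≈ 3090.

x = 2231 px, y = 3090 px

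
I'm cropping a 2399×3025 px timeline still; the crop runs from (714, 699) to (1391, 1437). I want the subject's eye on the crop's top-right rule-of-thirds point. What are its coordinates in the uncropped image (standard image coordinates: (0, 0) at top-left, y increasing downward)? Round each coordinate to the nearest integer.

Crop width = 1391 − 714 = 677 px; one third is 225.67 px.
Crop height = 1437 − 699 = 738 px; one third is 246.00 px.
The top-right point is two-thirds across and one-third down within the crop:
x = 714 + 2 × 225.67 ≈ 1165; y = 699 + 1 × 246.00 ≈ 945.

(1165, 945)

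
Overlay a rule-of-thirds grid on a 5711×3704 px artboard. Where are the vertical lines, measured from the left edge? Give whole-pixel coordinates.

5711 / 3 = 1903.67, so the vertical lines sit at one and two thirds of 5711.

1904 px and 3807 px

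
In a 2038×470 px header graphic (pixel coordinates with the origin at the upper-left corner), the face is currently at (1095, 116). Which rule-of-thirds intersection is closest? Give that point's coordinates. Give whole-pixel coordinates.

Third lines: x ∈ {679, 1359}, y ∈ {157, 313}.
1095 is closer to x = 1359; 116 is closer to y = 157.
So the nearest intersection is the upper-right power point.

(1359, 157)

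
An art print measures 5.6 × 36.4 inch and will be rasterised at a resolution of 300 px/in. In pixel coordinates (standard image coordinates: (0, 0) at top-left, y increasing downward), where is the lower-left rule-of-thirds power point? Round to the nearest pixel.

In pixels the canvas is 5.6 × 300 = 1680 wide and 36.4 × 300 = 10920 tall.
The lower-left point is one-third across and two-thirds down:
x = 1 × 1680/3 ≈ 560; y = 2 × 10920/3 ≈ 7280.

(560, 7280)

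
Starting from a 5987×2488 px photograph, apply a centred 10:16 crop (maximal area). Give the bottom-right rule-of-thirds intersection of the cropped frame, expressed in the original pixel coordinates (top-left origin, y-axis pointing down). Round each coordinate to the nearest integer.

5987/2488 > 10/16, so the 10:16 crop keeps the full height 2488 and trims width to 2488 × 10/16 = 1555.00 px.
Left offset = (5987 − 1555.00)/2 = 2216.00 px; top offset = 0.
Bottom-right is two-thirds across and two-thirds down within the crop:
x = 2216.00 + 2 × 1555.00/3 ≈ 3253; y = 0.00 + 2 × 2488.00/3 ≈ 1659.

(3253, 1659)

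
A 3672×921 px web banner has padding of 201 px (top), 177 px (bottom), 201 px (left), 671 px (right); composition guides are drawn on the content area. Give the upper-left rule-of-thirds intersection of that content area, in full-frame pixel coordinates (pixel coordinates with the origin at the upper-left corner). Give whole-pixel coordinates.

Content width = 3672 − 201 − 671 = 2800 px; content height = 921 − 201 − 177 = 543 px.
Upper-left is one-third across and one-third down within the content area.
x = 201 + 1 × 2800/3 = 201 + 933.33 ≈ 1134
y = 201 + 1 × 543/3 = 201 + 181.00 ≈ 382

(1134, 382)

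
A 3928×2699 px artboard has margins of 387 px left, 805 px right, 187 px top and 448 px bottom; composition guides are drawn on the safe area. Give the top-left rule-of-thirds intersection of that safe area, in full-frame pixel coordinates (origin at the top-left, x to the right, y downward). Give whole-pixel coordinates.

(1299, 875)

Content width = 3928 − 387 − 805 = 2736 px; content height = 2699 − 187 − 448 = 2064 px.
Top-left is one-third across and one-third down within the safe area.
x = 387 + 1 × 2736/3 = 387 + 912.00 ≈ 1299
y = 187 + 1 × 2064/3 = 187 + 688.00 ≈ 875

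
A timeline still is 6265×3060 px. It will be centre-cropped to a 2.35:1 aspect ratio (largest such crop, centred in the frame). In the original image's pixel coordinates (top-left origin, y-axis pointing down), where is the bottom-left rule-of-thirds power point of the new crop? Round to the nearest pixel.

x = 2088 px, y = 1974 px

6265/3060 < 2.35/1, so the 2.35:1 crop keeps the full width 6265 and trims height to 6265 × 1/2.35 = 2665.96 px.
Top offset = (3060 − 2665.96)/2 = 197.02 px; left offset = 0.
Bottom-left is one-third across and two-thirds down within the crop:
x = 0.00 + 1 × 6265.00/3 ≈ 2088; y = 197.02 + 2 × 2665.96/3 ≈ 1974.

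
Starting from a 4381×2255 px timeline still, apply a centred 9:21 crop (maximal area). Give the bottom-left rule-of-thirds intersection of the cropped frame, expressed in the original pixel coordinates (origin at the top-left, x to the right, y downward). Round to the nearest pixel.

x = 2029 px, y = 1503 px

4381/2255 > 9/21, so the 9:21 crop keeps the full height 2255 and trims width to 2255 × 9/21 = 966.43 px.
Left offset = (4381 − 966.43)/2 = 1707.29 px; top offset = 0.
Bottom-left is one-third across and two-thirds down within the crop:
x = 1707.29 + 1 × 966.43/3 ≈ 2029; y = 0.00 + 2 × 2255.00/3 ≈ 1503.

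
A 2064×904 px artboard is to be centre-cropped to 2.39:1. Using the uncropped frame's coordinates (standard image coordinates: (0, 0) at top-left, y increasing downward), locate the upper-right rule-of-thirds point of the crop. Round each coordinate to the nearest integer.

(1376, 308)

2064/904 < 2.39/1, so the 2.39:1 crop keeps the full width 2064 and trims height to 2064 × 1/2.39 = 863.60 px.
Top offset = (904 − 863.60)/2 = 20.20 px; left offset = 0.
Upper-right is two-thirds across and one-third down within the crop:
x = 0.00 + 2 × 2064.00/3 ≈ 1376; y = 20.20 + 1 × 863.60/3 ≈ 308.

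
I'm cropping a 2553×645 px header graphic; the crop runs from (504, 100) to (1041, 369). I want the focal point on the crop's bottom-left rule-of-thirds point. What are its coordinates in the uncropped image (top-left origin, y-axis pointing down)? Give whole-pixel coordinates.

(683, 279)

Crop width = 1041 − 504 = 537 px; one third is 179.00 px.
Crop height = 369 − 100 = 269 px; one third is 89.67 px.
The bottom-left point is one-third across and two-thirds down within the crop:
x = 504 + 1 × 179.00 ≈ 683; y = 100 + 2 × 89.67 ≈ 279.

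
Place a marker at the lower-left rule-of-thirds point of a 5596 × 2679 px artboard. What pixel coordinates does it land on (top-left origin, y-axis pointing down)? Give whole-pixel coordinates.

x = 1865 px, y = 1786 px

The lower-left point sits one-third of the way across and two-thirds of the way down.
x = 1 × 5596/3 ≈ 1865; y = 2 × 2679/3 ≈ 1786.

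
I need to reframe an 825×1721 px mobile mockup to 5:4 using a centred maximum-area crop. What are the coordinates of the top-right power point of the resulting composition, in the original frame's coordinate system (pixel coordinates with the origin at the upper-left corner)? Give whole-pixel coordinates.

(550, 751)

825/1721 < 5/4, so the 5:4 crop keeps the full width 825 and trims height to 825 × 4/5 = 660.00 px.
Top offset = (1721 − 660.00)/2 = 530.50 px; left offset = 0.
Top-right is two-thirds across and one-third down within the crop:
x = 0.00 + 2 × 825.00/3 ≈ 550; y = 530.50 + 1 × 660.00/3 ≈ 751.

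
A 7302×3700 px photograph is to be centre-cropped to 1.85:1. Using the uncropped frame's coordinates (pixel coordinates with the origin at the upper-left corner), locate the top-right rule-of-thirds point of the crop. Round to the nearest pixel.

7302/3700 > 1.85/1, so the 1.85:1 crop keeps the full height 3700 and trims width to 3700 × 1.85/1 = 6845.00 px.
Left offset = (7302 − 6845.00)/2 = 228.50 px; top offset = 0.
Top-right is two-thirds across and one-third down within the crop:
x = 228.50 + 2 × 6845.00/3 ≈ 4792; y = 0.00 + 1 × 3700.00/3 ≈ 1233.

x = 4792 px, y = 1233 px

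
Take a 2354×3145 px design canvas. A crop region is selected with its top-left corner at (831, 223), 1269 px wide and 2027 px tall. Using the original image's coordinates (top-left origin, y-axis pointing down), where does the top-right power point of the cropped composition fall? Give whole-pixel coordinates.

(1677, 899)

One third of the crop width 1269 is 423.00 px.
One third of the crop height 2027 is 675.67 px.
The top-right point is two-thirds across and one-third down within the crop:
x = 831 + 2 × 423.00 ≈ 1677; y = 223 + 1 × 675.67 ≈ 899.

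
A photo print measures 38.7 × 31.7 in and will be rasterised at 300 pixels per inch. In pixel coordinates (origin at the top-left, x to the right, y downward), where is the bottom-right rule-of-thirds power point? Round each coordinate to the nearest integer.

In pixels the canvas is 38.7 × 300 = 11610 wide and 31.7 × 300 = 9510 tall.
The bottom-right point is two-thirds across and two-thirds down:
x = 2 × 11610/3 ≈ 7740; y = 2 × 9510/3 ≈ 6340.

x = 7740 px, y = 6340 px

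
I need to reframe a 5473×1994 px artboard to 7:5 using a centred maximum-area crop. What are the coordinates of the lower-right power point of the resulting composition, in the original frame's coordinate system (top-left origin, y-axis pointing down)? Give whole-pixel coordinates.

x = 3202 px, y = 1329 px

5473/1994 > 7/5, so the 7:5 crop keeps the full height 1994 and trims width to 1994 × 7/5 = 2791.60 px.
Left offset = (5473 − 2791.60)/2 = 1340.70 px; top offset = 0.
Lower-right is two-thirds across and two-thirds down within the crop:
x = 1340.70 + 2 × 2791.60/3 ≈ 3202; y = 0.00 + 2 × 1994.00/3 ≈ 1329.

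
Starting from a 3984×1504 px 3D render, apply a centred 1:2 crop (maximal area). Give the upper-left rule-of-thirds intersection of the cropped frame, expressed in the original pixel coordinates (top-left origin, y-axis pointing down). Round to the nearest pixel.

x = 1867 px, y = 501 px

3984/1504 > 1/2, so the 1:2 crop keeps the full height 1504 and trims width to 1504 × 1/2 = 752.00 px.
Left offset = (3984 − 752.00)/2 = 1616.00 px; top offset = 0.
Upper-left is one-third across and one-third down within the crop:
x = 1616.00 + 1 × 752.00/3 ≈ 1867; y = 0.00 + 1 × 1504.00/3 ≈ 501.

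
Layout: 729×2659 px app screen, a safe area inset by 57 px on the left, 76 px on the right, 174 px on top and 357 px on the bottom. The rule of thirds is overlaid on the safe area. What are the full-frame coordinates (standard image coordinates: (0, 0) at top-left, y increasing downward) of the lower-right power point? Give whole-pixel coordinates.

x = 454 px, y = 1593 px

Content width = 729 − 57 − 76 = 596 px; content height = 2659 − 174 − 357 = 2128 px.
Lower-right is two-thirds across and two-thirds down within the safe area.
x = 57 + 2 × 596/3 = 57 + 397.33 ≈ 454
y = 174 + 2 × 2128/3 = 174 + 1418.67 ≈ 1593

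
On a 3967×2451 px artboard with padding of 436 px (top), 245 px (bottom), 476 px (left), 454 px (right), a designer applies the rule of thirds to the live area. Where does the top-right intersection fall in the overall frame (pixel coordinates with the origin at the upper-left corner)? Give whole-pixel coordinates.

(2501, 1026)

Content width = 3967 − 476 − 454 = 3037 px; content height = 2451 − 436 − 245 = 1770 px.
Top-right is two-thirds across and one-third down within the live area.
x = 476 + 2 × 3037/3 = 476 + 2024.67 ≈ 2501
y = 436 + 1 × 1770/3 = 436 + 590.00 ≈ 1026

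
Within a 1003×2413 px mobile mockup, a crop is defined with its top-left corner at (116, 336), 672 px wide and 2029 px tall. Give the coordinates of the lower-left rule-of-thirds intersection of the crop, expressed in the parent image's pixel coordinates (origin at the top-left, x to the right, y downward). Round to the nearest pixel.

(340, 1689)

One third of the crop width 672 is 224.00 px.
One third of the crop height 2029 is 676.33 px.
The lower-left point is one-third across and two-thirds down within the crop:
x = 116 + 1 × 224.00 ≈ 340; y = 336 + 2 × 676.33 ≈ 1689.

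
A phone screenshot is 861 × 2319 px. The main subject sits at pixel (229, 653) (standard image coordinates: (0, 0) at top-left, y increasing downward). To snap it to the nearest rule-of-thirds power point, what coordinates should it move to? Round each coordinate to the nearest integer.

Third lines: x ∈ {287, 574}, y ∈ {773, 1546}.
229 is closer to x = 287; 653 is closer to y = 773.
So the nearest intersection is the upper-left power point.

x = 287 px, y = 773 px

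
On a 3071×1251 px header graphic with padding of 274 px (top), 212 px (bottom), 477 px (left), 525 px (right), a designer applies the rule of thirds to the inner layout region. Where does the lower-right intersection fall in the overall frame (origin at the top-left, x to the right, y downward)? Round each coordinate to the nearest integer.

Content width = 3071 − 477 − 525 = 2069 px; content height = 1251 − 274 − 212 = 765 px.
Lower-right is two-thirds across and two-thirds down within the inner layout region.
x = 477 + 2 × 2069/3 = 477 + 1379.33 ≈ 1856
y = 274 + 2 × 765/3 = 274 + 510.00 ≈ 784

x = 1856 px, y = 784 px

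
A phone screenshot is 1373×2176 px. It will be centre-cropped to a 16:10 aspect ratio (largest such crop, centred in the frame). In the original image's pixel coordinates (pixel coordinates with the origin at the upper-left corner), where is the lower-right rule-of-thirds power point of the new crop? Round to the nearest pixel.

x = 915 px, y = 1231 px

1373/2176 < 16/10, so the 16:10 crop keeps the full width 1373 and trims height to 1373 × 10/16 = 858.12 px.
Top offset = (2176 − 858.12)/2 = 658.94 px; left offset = 0.
Lower-right is two-thirds across and two-thirds down within the crop:
x = 0.00 + 2 × 1373.00/3 ≈ 915; y = 658.94 + 2 × 858.12/3 ≈ 1231.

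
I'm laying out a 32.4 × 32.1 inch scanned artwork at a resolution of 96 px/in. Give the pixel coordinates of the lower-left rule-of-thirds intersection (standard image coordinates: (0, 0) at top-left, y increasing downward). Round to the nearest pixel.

x = 1037 px, y = 2054 px

In pixels the canvas is 32.4 × 96 = 3110.4 wide and 32.1 × 96 = 3081.6 tall.
The lower-left point is one-third across and two-thirds down:
x = 1 × 3110.4/3 ≈ 1037; y = 2 × 3081.6/3 ≈ 2054.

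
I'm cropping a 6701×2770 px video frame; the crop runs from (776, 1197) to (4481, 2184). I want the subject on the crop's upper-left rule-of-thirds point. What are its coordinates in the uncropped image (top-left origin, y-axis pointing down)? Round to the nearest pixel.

x = 2011 px, y = 1526 px

Crop width = 4481 − 776 = 3705 px; one third is 1235.00 px.
Crop height = 2184 − 1197 = 987 px; one third is 329.00 px.
The upper-left point is one-third across and one-third down within the crop:
x = 776 + 1 × 1235.00 ≈ 2011; y = 1197 + 1 × 329.00 ≈ 1526.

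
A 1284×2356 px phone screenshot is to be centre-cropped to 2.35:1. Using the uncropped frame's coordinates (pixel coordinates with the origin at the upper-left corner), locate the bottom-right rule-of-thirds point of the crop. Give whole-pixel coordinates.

1284/2356 < 2.35/1, so the 2.35:1 crop keeps the full width 1284 and trims height to 1284 × 1/2.35 = 546.38 px.
Top offset = (2356 − 546.38)/2 = 904.81 px; left offset = 0.
Bottom-right is two-thirds across and two-thirds down within the crop:
x = 0.00 + 2 × 1284.00/3 ≈ 856; y = 904.81 + 2 × 546.38/3 ≈ 1269.

(856, 1269)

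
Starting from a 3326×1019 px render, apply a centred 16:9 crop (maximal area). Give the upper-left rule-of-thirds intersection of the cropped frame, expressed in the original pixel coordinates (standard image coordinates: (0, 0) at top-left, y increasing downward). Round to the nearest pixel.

x = 1361 px, y = 340 px

3326/1019 > 16/9, so the 16:9 crop keeps the full height 1019 and trims width to 1019 × 16/9 = 1811.56 px.
Left offset = (3326 − 1811.56)/2 = 757.22 px; top offset = 0.
Upper-left is one-third across and one-third down within the crop:
x = 757.22 + 1 × 1811.56/3 ≈ 1361; y = 0.00 + 1 × 1019.00/3 ≈ 340.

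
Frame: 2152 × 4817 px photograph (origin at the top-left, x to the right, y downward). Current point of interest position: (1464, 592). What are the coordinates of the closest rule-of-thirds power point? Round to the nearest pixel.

Third lines: x ∈ {717, 1435}, y ∈ {1606, 3211}.
1464 is closer to x = 1435; 592 is closer to y = 1606.
So the nearest intersection is the upper-right power point.

x = 1435 px, y = 1606 px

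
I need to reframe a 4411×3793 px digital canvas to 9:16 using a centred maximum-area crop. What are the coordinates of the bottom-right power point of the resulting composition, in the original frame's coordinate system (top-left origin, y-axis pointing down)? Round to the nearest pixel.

(2561, 2529)

4411/3793 > 9/16, so the 9:16 crop keeps the full height 3793 and trims width to 3793 × 9/16 = 2133.56 px.
Left offset = (4411 − 2133.56)/2 = 1138.72 px; top offset = 0.
Bottom-right is two-thirds across and two-thirds down within the crop:
x = 1138.72 + 2 × 2133.56/3 ≈ 2561; y = 0.00 + 2 × 3793.00/3 ≈ 2529.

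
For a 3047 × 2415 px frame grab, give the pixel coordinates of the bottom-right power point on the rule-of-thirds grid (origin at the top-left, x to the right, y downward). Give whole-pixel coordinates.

x = 2031 px, y = 1610 px

The bottom-right point sits two-thirds of the way across and two-thirds of the way down.
x = 2 × 3047/3 ≈ 2031; y = 2 × 2415/3 ≈ 1610.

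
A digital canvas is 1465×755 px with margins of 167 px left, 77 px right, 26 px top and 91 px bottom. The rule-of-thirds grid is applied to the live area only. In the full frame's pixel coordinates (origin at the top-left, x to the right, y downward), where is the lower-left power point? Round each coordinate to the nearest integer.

x = 574 px, y = 451 px

Content width = 1465 − 167 − 77 = 1221 px; content height = 755 − 26 − 91 = 638 px.
Lower-left is one-third across and two-thirds down within the live area.
x = 167 + 1 × 1221/3 = 167 + 407.00 ≈ 574
y = 26 + 2 × 638/3 = 26 + 425.33 ≈ 451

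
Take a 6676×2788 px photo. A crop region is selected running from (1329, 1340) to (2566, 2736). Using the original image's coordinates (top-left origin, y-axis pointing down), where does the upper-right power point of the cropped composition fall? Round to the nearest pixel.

(2154, 1805)

Crop width = 2566 − 1329 = 1237 px; one third is 412.33 px.
Crop height = 2736 − 1340 = 1396 px; one third is 465.33 px.
The upper-right point is two-thirds across and one-third down within the crop:
x = 1329 + 2 × 412.33 ≈ 2154; y = 1340 + 1 × 465.33 ≈ 1805.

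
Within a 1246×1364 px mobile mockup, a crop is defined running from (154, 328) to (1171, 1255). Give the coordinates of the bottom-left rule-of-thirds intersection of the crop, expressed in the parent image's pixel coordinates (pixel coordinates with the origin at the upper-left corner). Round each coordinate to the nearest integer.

Crop width = 1171 − 154 = 1017 px; one third is 339.00 px.
Crop height = 1255 − 328 = 927 px; one third is 309.00 px.
The bottom-left point is one-third across and two-thirds down within the crop:
x = 154 + 1 × 339.00 ≈ 493; y = 328 + 2 × 309.00 ≈ 946.

x = 493 px, y = 946 px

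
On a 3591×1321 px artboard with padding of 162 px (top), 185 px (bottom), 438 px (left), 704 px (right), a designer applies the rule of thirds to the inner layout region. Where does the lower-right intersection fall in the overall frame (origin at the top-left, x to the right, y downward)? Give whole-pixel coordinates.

Content width = 3591 − 438 − 704 = 2449 px; content height = 1321 − 162 − 185 = 974 px.
Lower-right is two-thirds across and two-thirds down within the inner layout region.
x = 438 + 2 × 2449/3 = 438 + 1632.67 ≈ 2071
y = 162 + 2 × 974/3 = 162 + 649.33 ≈ 811

x = 2071 px, y = 811 px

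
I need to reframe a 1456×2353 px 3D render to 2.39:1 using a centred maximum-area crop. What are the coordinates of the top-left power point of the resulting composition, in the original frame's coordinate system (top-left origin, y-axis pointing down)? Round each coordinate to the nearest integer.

x = 485 px, y = 1075 px

1456/2353 < 2.39/1, so the 2.39:1 crop keeps the full width 1456 and trims height to 1456 × 1/2.39 = 609.21 px.
Top offset = (2353 − 609.21)/2 = 871.90 px; left offset = 0.
Top-left is one-third across and one-third down within the crop:
x = 0.00 + 1 × 1456.00/3 ≈ 485; y = 871.90 + 1 × 609.21/3 ≈ 1075.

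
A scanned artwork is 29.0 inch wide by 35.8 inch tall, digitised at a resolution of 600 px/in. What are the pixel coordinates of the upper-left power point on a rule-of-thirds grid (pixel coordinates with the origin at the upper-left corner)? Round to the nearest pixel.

(5800, 7160)

In pixels the canvas is 29.0 × 600 = 17400 wide and 35.8 × 600 = 21480 tall.
The upper-left point is one-third across and one-third down:
x = 1 × 17400/3 ≈ 5800; y = 1 × 21480/3 ≈ 7160.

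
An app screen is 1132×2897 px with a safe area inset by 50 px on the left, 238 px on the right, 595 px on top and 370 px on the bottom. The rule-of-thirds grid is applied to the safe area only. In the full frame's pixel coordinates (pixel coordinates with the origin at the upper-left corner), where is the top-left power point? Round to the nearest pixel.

Content width = 1132 − 50 − 238 = 844 px; content height = 2897 − 595 − 370 = 1932 px.
Top-left is one-third across and one-third down within the safe area.
x = 50 + 1 × 844/3 = 50 + 281.33 ≈ 331
y = 595 + 1 × 1932/3 = 595 + 644.00 ≈ 1239

x = 331 px, y = 1239 px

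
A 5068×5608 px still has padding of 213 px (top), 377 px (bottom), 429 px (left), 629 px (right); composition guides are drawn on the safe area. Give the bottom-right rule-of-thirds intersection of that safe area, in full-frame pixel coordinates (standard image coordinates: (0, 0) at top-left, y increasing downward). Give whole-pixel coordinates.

Content width = 5068 − 429 − 629 = 4010 px; content height = 5608 − 213 − 377 = 5018 px.
Bottom-right is two-thirds across and two-thirds down within the safe area.
x = 429 + 2 × 4010/3 = 429 + 2673.33 ≈ 3102
y = 213 + 2 × 5018/3 = 213 + 3345.33 ≈ 3558

(3102, 3558)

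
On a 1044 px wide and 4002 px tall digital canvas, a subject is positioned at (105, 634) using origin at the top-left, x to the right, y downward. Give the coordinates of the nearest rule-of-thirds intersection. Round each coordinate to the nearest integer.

x = 348 px, y = 1334 px

Third lines: x ∈ {348, 696}, y ∈ {1334, 2668}.
105 is closer to x = 348; 634 is closer to y = 1334.
So the nearest intersection is the upper-left power point.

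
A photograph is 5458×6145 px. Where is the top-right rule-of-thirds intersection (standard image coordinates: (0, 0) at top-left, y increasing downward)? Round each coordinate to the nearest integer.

The top-right point sits two-thirds of the way across and one-third of the way down.
x = 2 × 5458/3 ≈ 3639; y = 1 × 6145/3 ≈ 2048.

x = 3639 px, y = 2048 px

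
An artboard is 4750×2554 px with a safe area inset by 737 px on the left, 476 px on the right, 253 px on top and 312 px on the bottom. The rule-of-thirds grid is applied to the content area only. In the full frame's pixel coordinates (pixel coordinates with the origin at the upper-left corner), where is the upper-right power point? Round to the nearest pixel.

x = 3095 px, y = 916 px

Content width = 4750 − 737 − 476 = 3537 px; content height = 2554 − 253 − 312 = 1989 px.
Upper-right is two-thirds across and one-third down within the content area.
x = 737 + 2 × 3537/3 = 737 + 2358.00 ≈ 3095
y = 253 + 1 × 1989/3 = 253 + 663.00 ≈ 916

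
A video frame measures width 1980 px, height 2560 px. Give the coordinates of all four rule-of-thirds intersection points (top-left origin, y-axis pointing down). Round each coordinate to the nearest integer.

(660, 853), (1320, 853), (660, 1707), (1320, 1707)

One third of 1980 is 660; one third of 2560 is 853.33.
Vertical third lines at x = 660 and x = 1320; horizontal third lines at y = 853 and y = 1707.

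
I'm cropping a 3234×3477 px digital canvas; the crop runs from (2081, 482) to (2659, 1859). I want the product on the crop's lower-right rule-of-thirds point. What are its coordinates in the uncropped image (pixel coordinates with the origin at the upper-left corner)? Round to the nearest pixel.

x = 2466 px, y = 1400 px

Crop width = 2659 − 2081 = 578 px; one third is 192.67 px.
Crop height = 1859 − 482 = 1377 px; one third is 459.00 px.
The lower-right point is two-thirds across and two-thirds down within the crop:
x = 2081 + 2 × 192.67 ≈ 2466; y = 482 + 2 × 459.00 ≈ 1400.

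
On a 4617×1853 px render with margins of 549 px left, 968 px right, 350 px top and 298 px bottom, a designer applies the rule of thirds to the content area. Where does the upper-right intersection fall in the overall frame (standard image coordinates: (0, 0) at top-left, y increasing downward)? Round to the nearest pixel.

Content width = 4617 − 549 − 968 = 3100 px; content height = 1853 − 350 − 298 = 1205 px.
Upper-right is two-thirds across and one-third down within the content area.
x = 549 + 2 × 3100/3 = 549 + 2066.67 ≈ 2616
y = 350 + 1 × 1205/3 = 350 + 401.67 ≈ 752

(2616, 752)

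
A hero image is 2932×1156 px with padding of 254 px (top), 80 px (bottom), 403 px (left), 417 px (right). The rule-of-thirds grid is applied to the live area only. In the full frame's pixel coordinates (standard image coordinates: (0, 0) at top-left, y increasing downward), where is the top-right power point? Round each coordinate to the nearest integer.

x = 1811 px, y = 528 px

Content width = 2932 − 403 − 417 = 2112 px; content height = 1156 − 254 − 80 = 822 px.
Top-right is two-thirds across and one-third down within the live area.
x = 403 + 2 × 2112/3 = 403 + 1408.00 ≈ 1811
y = 254 + 1 × 822/3 = 254 + 274.00 ≈ 528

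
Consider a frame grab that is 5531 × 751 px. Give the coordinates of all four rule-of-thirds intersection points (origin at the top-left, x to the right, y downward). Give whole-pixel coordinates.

(1844, 250), (3687, 250), (1844, 501), (3687, 501)

One third of 5531 is 1843.67; one third of 751 is 250.33.
Vertical third lines at x = 1844 and x = 3687; horizontal third lines at y = 250 and y = 501.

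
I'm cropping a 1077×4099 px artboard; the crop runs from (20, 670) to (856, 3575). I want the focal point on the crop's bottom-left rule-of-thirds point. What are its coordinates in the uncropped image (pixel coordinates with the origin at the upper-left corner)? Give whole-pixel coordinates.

Crop width = 856 − 20 = 836 px; one third is 278.67 px.
Crop height = 3575 − 670 = 2905 px; one third is 968.33 px.
The bottom-left point is one-third across and two-thirds down within the crop:
x = 20 + 1 × 278.67 ≈ 299; y = 670 + 2 × 968.33 ≈ 2607.

(299, 2607)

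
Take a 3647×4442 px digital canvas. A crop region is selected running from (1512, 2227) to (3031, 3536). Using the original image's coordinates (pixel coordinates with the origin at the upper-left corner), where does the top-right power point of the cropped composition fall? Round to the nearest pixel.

Crop width = 3031 − 1512 = 1519 px; one third is 506.33 px.
Crop height = 3536 − 2227 = 1309 px; one third is 436.33 px.
The top-right point is two-thirds across and one-third down within the crop:
x = 1512 + 2 × 506.33 ≈ 2525; y = 2227 + 1 × 436.33 ≈ 2663.

x = 2525 px, y = 2663 px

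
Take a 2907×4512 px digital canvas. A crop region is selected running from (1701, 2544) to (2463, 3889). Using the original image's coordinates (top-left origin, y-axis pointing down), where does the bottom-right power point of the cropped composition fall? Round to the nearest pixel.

Crop width = 2463 − 1701 = 762 px; one third is 254.00 px.
Crop height = 3889 − 2544 = 1345 px; one third is 448.33 px.
The bottom-right point is two-thirds across and two-thirds down within the crop:
x = 1701 + 2 × 254.00 ≈ 2209; y = 2544 + 2 × 448.33 ≈ 3441.

(2209, 3441)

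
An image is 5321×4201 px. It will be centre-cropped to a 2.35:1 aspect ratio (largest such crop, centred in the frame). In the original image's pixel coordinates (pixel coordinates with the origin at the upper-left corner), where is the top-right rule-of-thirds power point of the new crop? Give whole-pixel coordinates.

(3547, 1723)

5321/4201 < 2.35/1, so the 2.35:1 crop keeps the full width 5321 and trims height to 5321 × 1/2.35 = 2264.26 px.
Top offset = (4201 − 2264.26)/2 = 968.37 px; left offset = 0.
Top-right is two-thirds across and one-third down within the crop:
x = 0.00 + 2 × 5321.00/3 ≈ 3547; y = 968.37 + 1 × 2264.26/3 ≈ 1723.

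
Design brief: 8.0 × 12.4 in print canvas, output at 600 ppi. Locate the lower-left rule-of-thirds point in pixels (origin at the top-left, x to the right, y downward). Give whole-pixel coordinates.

In pixels the canvas is 8.0 × 600 = 4800 wide and 12.4 × 600 = 7440 tall.
The lower-left point is one-third across and two-thirds down:
x = 1 × 4800/3 ≈ 1600; y = 2 × 7440/3 ≈ 4960.

x = 1600 px, y = 4960 px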